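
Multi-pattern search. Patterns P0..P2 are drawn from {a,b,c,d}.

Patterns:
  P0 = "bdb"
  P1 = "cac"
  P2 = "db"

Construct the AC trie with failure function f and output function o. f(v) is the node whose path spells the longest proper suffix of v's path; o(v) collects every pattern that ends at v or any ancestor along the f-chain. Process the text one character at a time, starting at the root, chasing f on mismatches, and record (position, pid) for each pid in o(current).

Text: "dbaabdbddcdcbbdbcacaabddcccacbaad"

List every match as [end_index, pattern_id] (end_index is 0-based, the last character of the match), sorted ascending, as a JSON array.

Build:
Trie (insert patterns):
  0='ε' goto b→1 c→4 d→7
  1='b' goto d→2
  2='bd' goto b→3
  3='bdb' goto ·  ←P0
  4='c' goto a→5
  5='ca' goto c→6
  6='cac' goto ·  ←P1
  7='d' goto b→8
  8='db' goto ·  ←P2

BFS fail/out derivation:
  n1('b'): parent n0 fail=0; on 'b' 0 → fail=0;  out ∅∪∅=∅
  n4('c'): parent n0 fail=0; on 'c' 0 → fail=0;  out ∅∪∅=∅
  n7('d'): parent n0 fail=0; on 'd' 0 → fail=0;  out ∅∪∅=∅
  n2('bd'): parent n1 fail=0; on 'd' 0 → fail=7;  out ∅∪∅=∅
  n5('ca'): parent n4 fail=0; on 'a' 0 → fail=0;  out ∅∪∅=∅
  n8('db'): parent n7 fail=0; on 'b' 0 → fail=1;  out {2}∪∅={2}
  n3('bdb'): parent n2 fail=7; on 'b' 7 → fail=8;  out {0}∪{2}={0,2}
  n6('cac'): parent n5 fail=0; on 'c' 0 → fail=4;  out {1}∪∅={1}

Scan:
i=0 'd': node 0→7
i=1 'b': node 7→8  emit P2@[0:1]
i=2 'a': node 8→0 (via fail)
i=3 'a': node 0→0
i=4 'b': node 0→1
i=5 'd': node 1→2
i=6 'b': node 2→3  emit P0@[4:6],P2@[5:6]
i=7 'd': node 3→2 (via fail)
i=8 'd': node 2→7 (via fail)
i=9 'c': node 7→4 (via fail)
i=10 'd': node 4→7 (via fail)
i=11 'c': node 7→4 (via fail)
i=12 'b': node 4→1 (via fail)
i=13 'b': node 1→1 (via fail)
i=14 'd': node 1→2
i=15 'b': node 2→3  emit P0@[13:15],P2@[14:15]
i=16 'c': node 3→4 (via fail)
i=17 'a': node 4→5
i=18 'c': node 5→6  emit P1@[16:18]
i=19 'a': node 6→5 (via fail)
i=20 'a': node 5→0 (via fail)
i=21 'b': node 0→1
i=22 'd': node 1→2
i=23 'd': node 2→7 (via fail)
i=24 'c': node 7→4 (via fail)
i=25 'c': node 4→4 (via fail)
i=26 'c': node 4→4 (via fail)
i=27 'a': node 4→5
i=28 'c': node 5→6  emit P1@[26:28]
i=29 'b': node 6→1 (via fail)
i=30 'a': node 1→0 (via fail)
i=31 'a': node 0→0
i=32 'd': node 0→7

Matches: [[1,2],[6,0],[6,2],[15,0],[15,2],[18,1],[28,1]]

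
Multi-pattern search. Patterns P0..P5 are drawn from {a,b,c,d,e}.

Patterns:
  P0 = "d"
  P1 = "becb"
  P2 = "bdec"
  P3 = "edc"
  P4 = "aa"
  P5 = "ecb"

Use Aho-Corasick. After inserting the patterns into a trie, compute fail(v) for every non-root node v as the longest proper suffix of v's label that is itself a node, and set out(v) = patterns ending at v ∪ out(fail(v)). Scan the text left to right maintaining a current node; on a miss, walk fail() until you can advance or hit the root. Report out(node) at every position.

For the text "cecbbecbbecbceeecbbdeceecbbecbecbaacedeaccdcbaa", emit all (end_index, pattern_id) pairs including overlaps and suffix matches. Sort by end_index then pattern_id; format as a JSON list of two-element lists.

Construct AC machine:
Trie (insert patterns):
  n0 'ε': a→12 b→2 d→1 e→9
  n1 'd': ·  [P0 ends]
  n2 'b': d→6 e→3
  n3 'be': c→4
  n4 'bec': b→5
  n5 'becb': ·  [P1 ends]
  n6 'bd': e→7
  n7 'bde': c→8
  n8 'bdec': ·  [P2 ends]
  n9 'e': c→14 d→10
  n10 'ed': c→11
  n11 'edc': ·  [P3 ends]
  n12 'a': a→13
  n13 'aa': ·  [P4 ends]
  n14 'ec': b→15
  n15 'ecb': ·  [P5 ends]

BFS fail/out derivation:
  n1('d'): parent n0 fail=0; on 'd' 0 → fail=0;  out {0}∪∅={0}
  n2('b'): parent n0 fail=0; on 'b' 0 → fail=0;  out ∅∪∅=∅
  n9('e'): parent n0 fail=0; on 'e' 0 → fail=0;  out ∅∪∅=∅
  n12('a'): parent n0 fail=0; on 'a' 0 → fail=0;  out ∅∪∅=∅
  n3('be'): parent n2 fail=0; on 'e' 0 → fail=9;  out ∅∪∅=∅
  n6('bd'): parent n2 fail=0; on 'd' 0 → fail=1;  out ∅∪{0}={0}
  n10('ed'): parent n9 fail=0; on 'd' 0 → fail=1;  out ∅∪{0}={0}
  n13('aa'): parent n12 fail=0; on 'a' 0 → fail=12;  out {4}∪∅={4}
  n14('ec'): parent n9 fail=0; on 'c' 0 → fail=0;  out ∅∪∅=∅
  n4('bec'): parent n3 fail=9; on 'c' 9 → fail=14;  out ∅∪∅=∅
  n7('bde'): parent n6 fail=1; on 'e' 1→0 → fail=9;  out ∅∪∅=∅
  n11('edc'): parent n10 fail=1; on 'c' 1→0 → fail=0;  out {3}∪∅={3}
  n15('ecb'): parent n14 fail=0; on 'b' 0 → fail=2;  out {5}∪∅={5}
  n5('becb'): parent n4 fail=14; on 'b' 14 → fail=15;  out {1}∪{5}={1,5}
  n8('bdec'): parent n7 fail=9; on 'c' 9 → fail=14;  out {2}∪∅={2}

Scan:
i=0 'c': node 0→0
i=1 'e': node 0→9
i=2 'c': node 9→14
i=3 'b': node 14→15  emit P5@[1:3]
i=4 'b': node 15→2 ·f
i=5 'e': node 2→3
i=6 'c': node 3→4
i=7 'b': node 4→5  emit P1@[4:7],P5@[5:7]
i=8 'b': node 5→2 ·f
i=9 'e': node 2→3
i=10 'c': node 3→4
i=11 'b': node 4→5  emit P1@[8:11],P5@[9:11]
i=12 'c': node 5→0 ·f
i=13 'e': node 0→9
i=14 'e': node 9→9 ·f
i=15 'e': node 9→9 ·f
i=16 'c': node 9→14
i=17 'b': node 14→15  emit P5@[15:17]
i=18 'b': node 15→2 ·f
i=19 'd': node 2→6  emit P0@[19:19]
i=20 'e': node 6→7
i=21 'c': node 7→8  emit P2@[18:21]
i=22 'e': node 8→9 ·f
i=23 'e': node 9→9 ·f
i=24 'c': node 9→14
i=25 'b': node 14→15  emit P5@[23:25]
i=26 'b': node 15→2 ·f
i=27 'e': node 2→3
i=28 'c': node 3→4
i=29 'b': node 4→5  emit P1@[26:29],P5@[27:29]
i=30 'e': node 5→3 ·f
i=31 'c': node 3→4
i=32 'b': node 4→5  emit P1@[29:32],P5@[30:32]
i=33 'a': node 5→12 ·f
i=34 'a': node 12→13  emit P4@[33:34]
i=35 'c': node 13→0 ·f
i=36 'e': node 0→9
i=37 'd': node 9→10  emit P0@[37:37]
i=38 'e': node 10→9 ·f
i=39 'a': node 9→12 ·f
i=40 'c': node 12→0 ·f
i=41 'c': node 0→0
i=42 'd': node 0→1  emit P0@[42:42]
i=43 'c': node 1→0 ·f
i=44 'b': node 0→2
i=45 'a': node 2→12 ·f
i=46 'a': node 12→13  emit P4@[45:46]

Result: [[3,5],[7,1],[7,5],[11,1],[11,5],[17,5],[19,0],[21,2],[25,5],[29,1],[29,5],[32,1],[32,5],[34,4],[37,0],[42,0],[46,4]]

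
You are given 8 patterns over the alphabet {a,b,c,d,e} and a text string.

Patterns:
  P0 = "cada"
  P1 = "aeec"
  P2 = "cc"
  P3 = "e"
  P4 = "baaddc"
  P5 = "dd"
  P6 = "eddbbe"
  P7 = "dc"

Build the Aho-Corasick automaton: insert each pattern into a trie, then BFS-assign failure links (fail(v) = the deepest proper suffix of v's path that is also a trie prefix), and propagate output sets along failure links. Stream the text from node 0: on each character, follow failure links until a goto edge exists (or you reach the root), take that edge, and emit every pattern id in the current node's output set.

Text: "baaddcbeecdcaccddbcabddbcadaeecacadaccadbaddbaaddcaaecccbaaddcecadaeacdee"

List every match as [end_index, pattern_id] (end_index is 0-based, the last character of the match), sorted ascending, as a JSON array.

Build:
Trie (insert patterns):
  n0 'ε': a→5 b→11 c→1 d→17 e→10
  n1 'c': a→2 c→9
  n2 'ca': d→3
  n3 'cad': a→4
  n4 'cada': ·  ←P0
  n5 'a': e→6
  n6 'ae': e→7
  n7 'aee': c→8
  n8 'aeec': ·  ←P1
  n9 'cc': ·  ←P2
  n10 'e': d→19  ←P3
  n11 'b': a→12
  n12 'ba': a→13
  n13 'baa': d→14
  n14 'baad': d→15
  n15 'baadd': c→16
  n16 'baaddc': ·  ←P4
  n17 'd': c→24 d→18
  n18 'dd': ·  ←P5
  n19 'ed': d→20
  n20 'edd': b→21
  n21 'eddb': b→22
  n22 'eddbb': e→23
  n23 'eddbbe': ·  ←P6
  n24 'dc': ·  ←P7

BFS fail/out derivation:
  fail(1) 'c': from fail(0)=0 chase 'c': 0 ⇒ 0;  out=∅∪out(0)=∅
  fail(5) 'a': from fail(0)=0 chase 'a': 0 ⇒ 0;  out=∅∪out(0)=∅
  fail(10) 'e': from fail(0)=0 chase 'e': 0 ⇒ 0;  out={3}∪out(0)={3}
  fail(11) 'b': from fail(0)=0 chase 'b': 0 ⇒ 0;  out=∅∪out(0)=∅
  fail(17) 'd': from fail(0)=0 chase 'd': 0 ⇒ 0;  out=∅∪out(0)=∅
  fail(2) 'ca': from fail(1)=0 chase 'a': 0 ⇒ 5;  out=∅∪out(5)=∅
  fail(6) 'ae': from fail(5)=0 chase 'e': 0 ⇒ 10;  out=∅∪out(10)={3}
  fail(9) 'cc': from fail(1)=0 chase 'c': 0 ⇒ 1;  out={2}∪out(1)={2}
  fail(12) 'ba': from fail(11)=0 chase 'a': 0 ⇒ 5;  out=∅∪out(5)=∅
  fail(18) 'dd': from fail(17)=0 chase 'd': 0 ⇒ 17;  out={5}∪out(17)={5}
  fail(19) 'ed': from fail(10)=0 chase 'd': 0 ⇒ 17;  out=∅∪out(17)=∅
  fail(24) 'dc': from fail(17)=0 chase 'c': 0 ⇒ 1;  out={7}∪out(1)={7}
  fail(3) 'cad': from fail(2)=5 chase 'd': 5→0 ⇒ 17;  out=∅∪out(17)=∅
  fail(7) 'aee': from fail(6)=10 chase 'e': 10→0 ⇒ 10;  out=∅∪out(10)={3}
  fail(13) 'baa': from fail(12)=5 chase 'a': 5→0 ⇒ 5;  out=∅∪out(5)=∅
  fail(20) 'edd': from fail(19)=17 chase 'd': 17 ⇒ 18;  out=∅∪out(18)={5}
  fail(4) 'cada': from fail(3)=17 chase 'a': 17→0 ⇒ 5;  out={0}∪out(5)={0}
  fail(8) 'aeec': from fail(7)=10 chase 'c': 10→0 ⇒ 1;  out={1}∪out(1)={1}
  fail(14) 'baad': from fail(13)=5 chase 'd': 5→0 ⇒ 17;  out=∅∪out(17)=∅
  fail(21) 'eddb': from fail(20)=18 chase 'b': 18→17→0 ⇒ 11;  out=∅∪out(11)=∅
  fail(15) 'baadd': from fail(14)=17 chase 'd': 17 ⇒ 18;  out=∅∪out(18)={5}
  fail(22) 'eddbb': from fail(21)=11 chase 'b': 11→0 ⇒ 11;  out=∅∪out(11)=∅
  fail(16) 'baaddc': from fail(15)=18 chase 'c': 18→17 ⇒ 24;  out={4}∪out(24)={4,7}
  fail(23) 'eddbbe': from fail(22)=11 chase 'e': 11→0 ⇒ 10;  out={6}∪out(10)={3,6}

Scan:
pos 0 'b': at 11
pos 1 'a': at 12
pos 2 'a': at 13
pos 3 'd': at 14
pos 4 'd': at 15  ** P5@[3:4]
pos 5 'c': at 16  ** P4@[0:5],P7@[4:5]
pos 6 'b': at 11 (fail-walked)
pos 7 'e': at 10 (fail-walked)  ** P3@[7:7]
pos 8 'e': at 10 (fail-walked)  ** P3@[8:8]
pos 9 'c': at 1 (fail-walked)
pos 10 'd': at 17 (fail-walked)
pos 11 'c': at 24  ** P7@[10:11]
pos 12 'a': at 2 (fail-walked)
pos 13 'c': at 1 (fail-walked)
pos 14 'c': at 9  ** P2@[13:14]
pos 15 'd': at 17 (fail-walked)
pos 16 'd': at 18  ** P5@[15:16]
pos 17 'b': at 11 (fail-walked)
pos 18 'c': at 1 (fail-walked)
pos 19 'a': at 2
pos 20 'b': at 11 (fail-walked)
pos 21 'd': at 17 (fail-walked)
pos 22 'd': at 18  ** P5@[21:22]
pos 23 'b': at 11 (fail-walked)
pos 24 'c': at 1 (fail-walked)
pos 25 'a': at 2
pos 26 'd': at 3
pos 27 'a': at 4  ** P0@[24:27]
pos 28 'e': at 6 (fail-walked)  ** P3@[28:28]
pos 29 'e': at 7  ** P3@[29:29]
pos 30 'c': at 8  ** P1@[27:30]
pos 31 'a': at 2 (fail-walked)
pos 32 'c': at 1 (fail-walked)
pos 33 'a': at 2
pos 34 'd': at 3
pos 35 'a': at 4  ** P0@[32:35]
pos 36 'c': at 1 (fail-walked)
pos 37 'c': at 9  ** P2@[36:37]
pos 38 'a': at 2 (fail-walked)
pos 39 'd': at 3
pos 40 'b': at 11 (fail-walked)
pos 41 'a': at 12
pos 42 'd': at 17 (fail-walked)
pos 43 'd': at 18  ** P5@[42:43]
pos 44 'b': at 11 (fail-walked)
pos 45 'a': at 12
pos 46 'a': at 13
pos 47 'd': at 14
pos 48 'd': at 15  ** P5@[47:48]
pos 49 'c': at 16  ** P4@[44:49],P7@[48:49]
pos 50 'a': at 2 (fail-walked)
pos 51 'a': at 5 (fail-walked)
pos 52 'e': at 6  ** P3@[52:52]
pos 53 'c': at 1 (fail-walked)
pos 54 'c': at 9  ** P2@[53:54]
pos 55 'c': at 9 (fail-walked)  ** P2@[54:55]
pos 56 'b': at 11 (fail-walked)
pos 57 'a': at 12
pos 58 'a': at 13
pos 59 'd': at 14
pos 60 'd': at 15  ** P5@[59:60]
pos 61 'c': at 16  ** P4@[56:61],P7@[60:61]
pos 62 'e': at 10 (fail-walked)  ** P3@[62:62]
pos 63 'c': at 1 (fail-walked)
pos 64 'a': at 2
pos 65 'd': at 3
pos 66 'a': at 4  ** P0@[63:66]
pos 67 'e': at 6 (fail-walked)  ** P3@[67:67]
pos 68 'a': at 5 (fail-walked)
pos 69 'c': at 1 (fail-walked)
pos 70 'd': at 17 (fail-walked)
pos 71 'e': at 10 (fail-walked)  ** P3@[71:71]
pos 72 'e': at 10 (fail-walked)  ** P3@[72:72]

All matches (sorted): [[4,5],[5,4],[5,7],[7,3],[8,3],[11,7],[14,2],[16,5],[22,5],[27,0],[28,3],[29,3],[30,1],[35,0],[37,2],[43,5],[48,5],[49,4],[49,7],[52,3],[54,2],[55,2],[60,5],[61,4],[61,7],[62,3],[66,0],[67,3],[71,3],[72,3]]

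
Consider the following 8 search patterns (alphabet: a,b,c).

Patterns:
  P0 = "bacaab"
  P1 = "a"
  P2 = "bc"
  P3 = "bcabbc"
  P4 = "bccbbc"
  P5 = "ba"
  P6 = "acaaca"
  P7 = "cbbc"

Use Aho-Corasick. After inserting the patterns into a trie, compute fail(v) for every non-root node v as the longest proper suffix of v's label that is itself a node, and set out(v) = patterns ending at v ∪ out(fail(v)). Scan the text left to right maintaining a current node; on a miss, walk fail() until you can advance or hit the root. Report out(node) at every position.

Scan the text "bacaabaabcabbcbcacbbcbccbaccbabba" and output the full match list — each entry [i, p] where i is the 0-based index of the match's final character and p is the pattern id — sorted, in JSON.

Build automaton:
Trie (insert patterns):
  n0 'ε': a→7 b→1 c→22
  n1 'b': a→2 c→8
  n2 'ba': c→3  [P5 ends]
  n3 'bac': a→4
  n4 'baca': a→5
  n5 'bacaa': b→6
  n6 'bacaab': ·  [P0 ends]
  n7 'a': c→17  [P1 ends]
  n8 'bc': a→9 c→13  [P2 ends]
  n9 'bca': b→10
  n10 'bcab': b→11
  n11 'bcabb': c→12
  n12 'bcabbc': ·  [P3 ends]
  n13 'bcc': b→14
  n14 'bccb': b→15
  n15 'bccbb': c→16
  n16 'bccbbc': ·  [P4 ends]
  n17 'ac': a→18
  n18 'aca': a→19
  n19 'acaa': c→20
  n20 'acaac': a→21
  n21 'acaaca': ·  [P6 ends]
  n22 'c': b→23
  n23 'cb': b→24
  n24 'cbb': c→25
  n25 'cbbc': ·  [P7 ends]

Failure links (BFS by depth):
  fail(1) 'b': from fail(0)=0 chase 'b': 0 ⇒ 0;  out=∅∪out(0)=∅
  fail(7) 'a': from fail(0)=0 chase 'a': 0 ⇒ 0;  out={1}∪out(0)={1}
  fail(22) 'c': from fail(0)=0 chase 'c': 0 ⇒ 0;  out=∅∪out(0)=∅
  fail(2) 'ba': from fail(1)=0 chase 'a': 0 ⇒ 7;  out={5}∪out(7)={1,5}
  fail(8) 'bc': from fail(1)=0 chase 'c': 0 ⇒ 22;  out={2}∪out(22)={2}
  fail(17) 'ac': from fail(7)=0 chase 'c': 0 ⇒ 22;  out=∅∪out(22)=∅
  fail(23) 'cb': from fail(22)=0 chase 'b': 0 ⇒ 1;  out=∅∪out(1)=∅
  fail(3) 'bac': from fail(2)=7 chase 'c': 7 ⇒ 17;  out=∅∪out(17)=∅
  fail(9) 'bca': from fail(8)=22 chase 'a': 22→0 ⇒ 7;  out=∅∪out(7)={1}
  fail(13) 'bcc': from fail(8)=22 chase 'c': 22→0 ⇒ 22;  out=∅∪out(22)=∅
  fail(18) 'aca': from fail(17)=22 chase 'a': 22→0 ⇒ 7;  out=∅∪out(7)={1}
  fail(24) 'cbb': from fail(23)=1 chase 'b': 1→0 ⇒ 1;  out=∅∪out(1)=∅
  fail(4) 'baca': from fail(3)=17 chase 'a': 17 ⇒ 18;  out=∅∪out(18)={1}
  fail(10) 'bcab': from fail(9)=7 chase 'b': 7→0 ⇒ 1;  out=∅∪out(1)=∅
  fail(14) 'bccb': from fail(13)=22 chase 'b': 22 ⇒ 23;  out=∅∪out(23)=∅
  fail(19) 'acaa': from fail(18)=7 chase 'a': 7→0 ⇒ 7;  out=∅∪out(7)={1}
  fail(25) 'cbbc': from fail(24)=1 chase 'c': 1 ⇒ 8;  out={7}∪out(8)={2,7}
  fail(5) 'bacaa': from fail(4)=18 chase 'a': 18 ⇒ 19;  out=∅∪out(19)={1}
  fail(11) 'bcabb': from fail(10)=1 chase 'b': 1→0 ⇒ 1;  out=∅∪out(1)=∅
  fail(15) 'bccbb': from fail(14)=23 chase 'b': 23 ⇒ 24;  out=∅∪out(24)=∅
  fail(20) 'acaac': from fail(19)=7 chase 'c': 7 ⇒ 17;  out=∅∪out(17)=∅
  fail(6) 'bacaab': from fail(5)=19 chase 'b': 19→7→0 ⇒ 1;  out={0}∪out(1)={0}
  fail(12) 'bcabbc': from fail(11)=1 chase 'c': 1 ⇒ 8;  out={3}∪out(8)={2,3}
  fail(16) 'bccbbc': from fail(15)=24 chase 'c': 24 ⇒ 25;  out={4}∪out(25)={2,4,7}
  fail(21) 'acaaca': from fail(20)=17 chase 'a': 17 ⇒ 18;  out={6}∪out(18)={1,6}

Text stream:
i=0 'b': node 0→1
i=1 'a': node 1→2  ** P1@[1:1],P5@[0:1]
i=2 'c': node 2→3
i=3 'a': node 3→4  ** P1@[3:3]
i=4 'a': node 4→5  ** P1@[4:4]
i=5 'b': node 5→6  ** P0@[0:5]
i=6 'a': node 6→2 ·f  ** P1@[6:6],P5@[5:6]
i=7 'a': node 2→7 ·f  ** P1@[7:7]
i=8 'b': node 7→1 ·f
i=9 'c': node 1→8  ** P2@[8:9]
i=10 'a': node 8→9  ** P1@[10:10]
i=11 'b': node 9→10
i=12 'b': node 10→11
i=13 'c': node 11→12  ** P2@[12:13],P3@[8:13]
i=14 'b': node 12→23 ·f
i=15 'c': node 23→8 ·f  ** P2@[14:15]
i=16 'a': node 8→9  ** P1@[16:16]
i=17 'c': node 9→17 ·f
i=18 'b': node 17→23 ·f
i=19 'b': node 23→24
i=20 'c': node 24→25  ** P2@[19:20],P7@[17:20]
i=21 'b': node 25→23 ·f
i=22 'c': node 23→8 ·f  ** P2@[21:22]
i=23 'c': node 8→13
i=24 'b': node 13→14
i=25 'a': node 14→2 ·f  ** P1@[25:25],P5@[24:25]
i=26 'c': node 2→3
i=27 'c': node 3→22 ·f
i=28 'b': node 22→23
i=29 'a': node 23→2 ·f  ** P1@[29:29],P5@[28:29]
i=30 'b': node 2→1 ·f
i=31 'b': node 1→1 ·f
i=32 'a': node 1→2  ** P1@[32:32],P5@[31:32]

Result: [[1,1],[1,5],[3,1],[4,1],[5,0],[6,1],[6,5],[7,1],[9,2],[10,1],[13,2],[13,3],[15,2],[16,1],[20,2],[20,7],[22,2],[25,1],[25,5],[29,1],[29,5],[32,1],[32,5]]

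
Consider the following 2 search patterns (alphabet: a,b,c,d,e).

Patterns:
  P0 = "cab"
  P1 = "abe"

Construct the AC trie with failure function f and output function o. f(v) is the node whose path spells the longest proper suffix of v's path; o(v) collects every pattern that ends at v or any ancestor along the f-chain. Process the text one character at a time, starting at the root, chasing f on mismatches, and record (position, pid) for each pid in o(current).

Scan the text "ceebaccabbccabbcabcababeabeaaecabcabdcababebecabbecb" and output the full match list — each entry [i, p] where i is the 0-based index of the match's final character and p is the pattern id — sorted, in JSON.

Construct AC machine:
Trie nodes:
  n0 'ε': a→4 c→1
  n1 'c': a→2
  n2 'ca': b→3
  n3 'cab': ·  [P0 ends]
  n4 'a': b→5
  n5 'ab': e→6
  n6 'abe': ·  [P1 ends]

Failure links (BFS by depth):
  fail(1) 'c': from fail(0)=0 chase 'c': 0 ⇒ 0;  out=∅∪out(0)=∅
  fail(4) 'a': from fail(0)=0 chase 'a': 0 ⇒ 0;  out=∅∪out(0)=∅
  fail(2) 'ca': from fail(1)=0 chase 'a': 0 ⇒ 4;  out=∅∪out(4)=∅
  fail(5) 'ab': from fail(4)=0 chase 'b': 0 ⇒ 0;  out=∅∪out(0)=∅
  fail(3) 'cab': from fail(2)=4 chase 'b': 4 ⇒ 5;  out={0}∪out(5)={0}
  fail(6) 'abe': from fail(5)=0 chase 'e': 0 ⇒ 0;  out={1}∪out(0)={1}

Text stream:
pos 0 'c': at 1
pos 1 'e': at 0 (via fail)
pos 2 'e': at 0
pos 3 'b': at 0
pos 4 'a': at 4
pos 5 'c': at 1 (via fail)
pos 6 'c': at 1 (via fail)
pos 7 'a': at 2
pos 8 'b': at 3  ** P0@[6:8]
pos 9 'b': at 0 (via fail)
pos 10 'c': at 1
pos 11 'c': at 1 (via fail)
pos 12 'a': at 2
pos 13 'b': at 3  ** P0@[11:13]
pos 14 'b': at 0 (via fail)
pos 15 'c': at 1
pos 16 'a': at 2
pos 17 'b': at 3  ** P0@[15:17]
pos 18 'c': at 1 (via fail)
pos 19 'a': at 2
pos 20 'b': at 3  ** P0@[18:20]
pos 21 'a': at 4 (via fail)
pos 22 'b': at 5
pos 23 'e': at 6  ** P1@[21:23]
pos 24 'a': at 4 (via fail)
pos 25 'b': at 5
pos 26 'e': at 6  ** P1@[24:26]
pos 27 'a': at 4 (via fail)
pos 28 'a': at 4 (via fail)
pos 29 'e': at 0 (via fail)
pos 30 'c': at 1
pos 31 'a': at 2
pos 32 'b': at 3  ** P0@[30:32]
pos 33 'c': at 1 (via fail)
pos 34 'a': at 2
pos 35 'b': at 3  ** P0@[33:35]
pos 36 'd': at 0 (via fail)
pos 37 'c': at 1
pos 38 'a': at 2
pos 39 'b': at 3  ** P0@[37:39]
pos 40 'a': at 4 (via fail)
pos 41 'b': at 5
pos 42 'e': at 6  ** P1@[40:42]
pos 43 'b': at 0 (via fail)
pos 44 'e': at 0
pos 45 'c': at 1
pos 46 'a': at 2
pos 47 'b': at 3  ** P0@[45:47]
pos 48 'b': at 0 (via fail)
pos 49 'e': at 0
pos 50 'c': at 1
pos 51 'b': at 0 (via fail)

Result: [[8,0],[13,0],[17,0],[20,0],[23,1],[26,1],[32,0],[35,0],[39,0],[42,1],[47,0]]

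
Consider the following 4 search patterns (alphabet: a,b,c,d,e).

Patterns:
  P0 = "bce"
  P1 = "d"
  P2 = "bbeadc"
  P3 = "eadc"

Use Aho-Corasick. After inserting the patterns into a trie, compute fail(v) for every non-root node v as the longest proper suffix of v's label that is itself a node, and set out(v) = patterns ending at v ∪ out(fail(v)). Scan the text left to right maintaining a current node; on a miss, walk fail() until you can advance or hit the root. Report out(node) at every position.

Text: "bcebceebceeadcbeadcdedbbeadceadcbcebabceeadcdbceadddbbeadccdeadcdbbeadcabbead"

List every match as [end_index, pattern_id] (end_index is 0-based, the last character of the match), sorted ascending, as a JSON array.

Build automaton:
Trie (insert patterns):
  n0 'ε': b→1 d→4 e→10
  n1 'b': b→5 c→2
  n2 'bc': e→3
  n3 'bce': ·  [P0 ends]
  n4 'd': ·  [P1 ends]
  n5 'bb': e→6
  n6 'bbe': a→7
  n7 'bbea': d→8
  n8 'bbead': c→9
  n9 'bbeadc': ·  [P2 ends]
  n10 'e': a→11
  n11 'ea': d→12
  n12 'ead': c→13
  n13 'eadc': ·  [P3 ends]

BFS fail/out derivation:
  fail(1) 'b': from fail(0)=0 chase 'b': 0 ⇒ 0;  out=∅∪out(0)=∅
  fail(4) 'd': from fail(0)=0 chase 'd': 0 ⇒ 0;  out={1}∪out(0)={1}
  fail(10) 'e': from fail(0)=0 chase 'e': 0 ⇒ 0;  out=∅∪out(0)=∅
  fail(2) 'bc': from fail(1)=0 chase 'c': 0 ⇒ 0;  out=∅∪out(0)=∅
  fail(5) 'bb': from fail(1)=0 chase 'b': 0 ⇒ 1;  out=∅∪out(1)=∅
  fail(11) 'ea': from fail(10)=0 chase 'a': 0 ⇒ 0;  out=∅∪out(0)=∅
  fail(3) 'bce': from fail(2)=0 chase 'e': 0 ⇒ 10;  out={0}∪out(10)={0}
  fail(6) 'bbe': from fail(5)=1 chase 'e': 1→0 ⇒ 10;  out=∅∪out(10)=∅
  fail(12) 'ead': from fail(11)=0 chase 'd': 0 ⇒ 4;  out=∅∪out(4)={1}
  fail(7) 'bbea': from fail(6)=10 chase 'a': 10 ⇒ 11;  out=∅∪out(11)=∅
  fail(13) 'eadc': from fail(12)=4 chase 'c': 4→0 ⇒ 0;  out={3}∪out(0)={3}
  fail(8) 'bbead': from fail(7)=11 chase 'd': 11 ⇒ 12;  out=∅∪out(12)={1}
  fail(9) 'bbeadc': from fail(8)=12 chase 'c': 12 ⇒ 13;  out={2}∪out(13)={2,3}

Run:
i=0 'b': node 0→1
i=1 'c': node 1→2
i=2 'e': node 2→3  emit P0@[0:2]
i=3 'b': node 3→1 ·f
i=4 'c': node 1→2
i=5 'e': node 2→3  emit P0@[3:5]
i=6 'e': node 3→10 ·f
i=7 'b': node 10→1 ·f
i=8 'c': node 1→2
i=9 'e': node 2→3  emit P0@[7:9]
i=10 'e': node 3→10 ·f
i=11 'a': node 10→11
i=12 'd': node 11→12  emit P1@[12:12]
i=13 'c': node 12→13  emit P3@[10:13]
i=14 'b': node 13→1 ·f
i=15 'e': node 1→10 ·f
i=16 'a': node 10→11
i=17 'd': node 11→12  emit P1@[17:17]
i=18 'c': node 12→13  emit P3@[15:18]
i=19 'd': node 13→4 ·f  emit P1@[19:19]
i=20 'e': node 4→10 ·f
i=21 'd': node 10→4 ·f  emit P1@[21:21]
i=22 'b': node 4→1 ·f
i=23 'b': node 1→5
i=24 'e': node 5→6
i=25 'a': node 6→7
i=26 'd': node 7→8  emit P1@[26:26]
i=27 'c': node 8→9  emit P2@[22:27],P3@[24:27]
i=28 'e': node 9→10 ·f
i=29 'a': node 10→11
i=30 'd': node 11→12  emit P1@[30:30]
i=31 'c': node 12→13  emit P3@[28:31]
i=32 'b': node 13→1 ·f
i=33 'c': node 1→2
i=34 'e': node 2→3  emit P0@[32:34]
i=35 'b': node 3→1 ·f
i=36 'a': node 1→0 ·f
i=37 'b': node 0→1
i=38 'c': node 1→2
i=39 'e': node 2→3  emit P0@[37:39]
i=40 'e': node 3→10 ·f
i=41 'a': node 10→11
i=42 'd': node 11→12  emit P1@[42:42]
i=43 'c': node 12→13  emit P3@[40:43]
i=44 'd': node 13→4 ·f  emit P1@[44:44]
i=45 'b': node 4→1 ·f
i=46 'c': node 1→2
i=47 'e': node 2→3  emit P0@[45:47]
i=48 'a': node 3→11 ·f
i=49 'd': node 11→12  emit P1@[49:49]
i=50 'd': node 12→4 ·f  emit P1@[50:50]
i=51 'd': node 4→4 ·f  emit P1@[51:51]
i=52 'b': node 4→1 ·f
i=53 'b': node 1→5
i=54 'e': node 5→6
i=55 'a': node 6→7
i=56 'd': node 7→8  emit P1@[56:56]
i=57 'c': node 8→9  emit P2@[52:57],P3@[54:57]
i=58 'c': node 9→0 ·f
i=59 'd': node 0→4  emit P1@[59:59]
i=60 'e': node 4→10 ·f
i=61 'a': node 10→11
i=62 'd': node 11→12  emit P1@[62:62]
i=63 'c': node 12→13  emit P3@[60:63]
i=64 'd': node 13→4 ·f  emit P1@[64:64]
i=65 'b': node 4→1 ·f
i=66 'b': node 1→5
i=67 'e': node 5→6
i=68 'a': node 6→7
i=69 'd': node 7→8  emit P1@[69:69]
i=70 'c': node 8→9  emit P2@[65:70],P3@[67:70]
i=71 'a': node 9→0 ·f
i=72 'b': node 0→1
i=73 'b': node 1→5
i=74 'e': node 5→6
i=75 'a': node 6→7
i=76 'd': node 7→8  emit P1@[76:76]

Matches: [[2,0],[5,0],[9,0],[12,1],[13,3],[17,1],[18,3],[19,1],[21,1],[26,1],[27,2],[27,3],[30,1],[31,3],[34,0],[39,0],[42,1],[43,3],[44,1],[47,0],[49,1],[50,1],[51,1],[56,1],[57,2],[57,3],[59,1],[62,1],[63,3],[64,1],[69,1],[70,2],[70,3],[76,1]]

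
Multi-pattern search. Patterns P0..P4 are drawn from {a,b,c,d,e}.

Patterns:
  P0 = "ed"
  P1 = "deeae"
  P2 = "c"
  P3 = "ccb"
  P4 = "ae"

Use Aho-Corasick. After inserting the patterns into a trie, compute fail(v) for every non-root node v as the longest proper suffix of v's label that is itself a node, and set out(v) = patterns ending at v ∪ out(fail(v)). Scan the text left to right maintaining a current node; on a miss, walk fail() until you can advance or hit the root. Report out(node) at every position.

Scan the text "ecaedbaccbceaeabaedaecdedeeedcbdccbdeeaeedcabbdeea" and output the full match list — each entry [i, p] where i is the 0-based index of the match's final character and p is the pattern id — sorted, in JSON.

Build:
Trie (insert patterns):
  0='ε' goto a→11 c→8 d→3 e→1
  1='e' goto d→2
  2='ed' goto ·  ←P0
  3='d' goto e→4
  4='de' goto e→5
  5='dee' goto a→6
  6='deea' goto e→7
  7='deeae' goto ·  ←P1
  8='c' goto c→9  ←P2
  9='cc' goto b→10
  10='ccb' goto ·  ←P3
  11='a' goto e→12
  12='ae' goto ·  ←P4

BFS fail/out derivation:
  fail(1) 'e': from fail(0)=0 chase 'e': 0 ⇒ 0;  out=∅∪out(0)=∅
  fail(3) 'd': from fail(0)=0 chase 'd': 0 ⇒ 0;  out=∅∪out(0)=∅
  fail(8) 'c': from fail(0)=0 chase 'c': 0 ⇒ 0;  out={2}∪out(0)={2}
  fail(11) 'a': from fail(0)=0 chase 'a': 0 ⇒ 0;  out=∅∪out(0)=∅
  fail(2) 'ed': from fail(1)=0 chase 'd': 0 ⇒ 3;  out={0}∪out(3)={0}
  fail(4) 'de': from fail(3)=0 chase 'e': 0 ⇒ 1;  out=∅∪out(1)=∅
  fail(9) 'cc': from fail(8)=0 chase 'c': 0 ⇒ 8;  out=∅∪out(8)={2}
  fail(12) 'ae': from fail(11)=0 chase 'e': 0 ⇒ 1;  out={4}∪out(1)={4}
  fail(5) 'dee': from fail(4)=1 chase 'e': 1→0 ⇒ 1;  out=∅∪out(1)=∅
  fail(10) 'ccb': from fail(9)=8 chase 'b': 8→0 ⇒ 0;  out={3}∪out(0)={3}
  fail(6) 'deea': from fail(5)=1 chase 'a': 1→0 ⇒ 11;  out=∅∪out(11)=∅
  fail(7) 'deeae': from fail(6)=11 chase 'e': 11 ⇒ 12;  out={1}∪out(12)={1,4}

Scan:
pos 0 'e': at 1
pos 1 'c': at 8 (via fail)  emit P2@[1:1]
pos 2 'a': at 11 (via fail)
pos 3 'e': at 12  emit P4@[2:3]
pos 4 'd': at 2 (via fail)  emit P0@[3:4]
pos 5 'b': at 0 (via fail)
pos 6 'a': at 11
pos 7 'c': at 8 (via fail)  emit P2@[7:7]
pos 8 'c': at 9  emit P2@[8:8]
pos 9 'b': at 10  emit P3@[7:9]
pos 10 'c': at 8 (via fail)  emit P2@[10:10]
pos 11 'e': at 1 (via fail)
pos 12 'a': at 11 (via fail)
pos 13 'e': at 12  emit P4@[12:13]
pos 14 'a': at 11 (via fail)
pos 15 'b': at 0 (via fail)
pos 16 'a': at 11
pos 17 'e': at 12  emit P4@[16:17]
pos 18 'd': at 2 (via fail)  emit P0@[17:18]
pos 19 'a': at 11 (via fail)
pos 20 'e': at 12  emit P4@[19:20]
pos 21 'c': at 8 (via fail)  emit P2@[21:21]
pos 22 'd': at 3 (via fail)
pos 23 'e': at 4
pos 24 'd': at 2 (via fail)  emit P0@[23:24]
pos 25 'e': at 4 (via fail)
pos 26 'e': at 5
pos 27 'e': at 1 (via fail)
pos 28 'd': at 2  emit P0@[27:28]
pos 29 'c': at 8 (via fail)  emit P2@[29:29]
pos 30 'b': at 0 (via fail)
pos 31 'd': at 3
pos 32 'c': at 8 (via fail)  emit P2@[32:32]
pos 33 'c': at 9  emit P2@[33:33]
pos 34 'b': at 10  emit P3@[32:34]
pos 35 'd': at 3 (via fail)
pos 36 'e': at 4
pos 37 'e': at 5
pos 38 'a': at 6
pos 39 'e': at 7  emit P1@[35:39],P4@[38:39]
pos 40 'e': at 1 (via fail)
pos 41 'd': at 2  emit P0@[40:41]
pos 42 'c': at 8 (via fail)  emit P2@[42:42]
pos 43 'a': at 11 (via fail)
pos 44 'b': at 0 (via fail)
pos 45 'b': at 0
pos 46 'd': at 3
pos 47 'e': at 4
pos 48 'e': at 5
pos 49 'a': at 6

Result: [[1,2],[3,4],[4,0],[7,2],[8,2],[9,3],[10,2],[13,4],[17,4],[18,0],[20,4],[21,2],[24,0],[28,0],[29,2],[32,2],[33,2],[34,3],[39,1],[39,4],[41,0],[42,2]]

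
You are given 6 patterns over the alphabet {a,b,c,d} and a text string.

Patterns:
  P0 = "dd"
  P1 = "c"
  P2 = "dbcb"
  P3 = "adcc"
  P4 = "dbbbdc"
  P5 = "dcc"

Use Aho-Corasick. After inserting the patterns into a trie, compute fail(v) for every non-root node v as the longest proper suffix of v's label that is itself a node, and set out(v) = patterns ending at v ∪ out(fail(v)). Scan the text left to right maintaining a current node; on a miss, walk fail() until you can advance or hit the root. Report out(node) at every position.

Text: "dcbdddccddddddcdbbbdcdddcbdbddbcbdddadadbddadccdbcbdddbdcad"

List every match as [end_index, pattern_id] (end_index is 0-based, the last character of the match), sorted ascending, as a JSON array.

Construct AC machine:
Trie (insert patterns):
  n0 'ε': a→7 c→3 d→1
  n1 'd': b→4 c→15 d→2
  n2 'dd': ·  ←P0
  n3 'c': ·  ←P1
  n4 'db': b→11 c→5
  n5 'dbc': b→6
  n6 'dbcb': ·  ←P2
  n7 'a': d→8
  n8 'ad': c→9
  n9 'adc': c→10
  n10 'adcc': ·  ←P3
  n11 'dbb': b→12
  n12 'dbbb': d→13
  n13 'dbbbd': c→14
  n14 'dbbbdc': ·  ←P4
  n15 'dc': c→16
  n16 'dcc': ·  ←P5

BFS fail/out derivation:
  fail(1) 'd': from fail(0)=0 chase 'd': 0 ⇒ 0;  out=∅∪out(0)=∅
  fail(3) 'c': from fail(0)=0 chase 'c': 0 ⇒ 0;  out={1}∪out(0)={1}
  fail(7) 'a': from fail(0)=0 chase 'a': 0 ⇒ 0;  out=∅∪out(0)=∅
  fail(2) 'dd': from fail(1)=0 chase 'd': 0 ⇒ 1;  out={0}∪out(1)={0}
  fail(4) 'db': from fail(1)=0 chase 'b': 0 ⇒ 0;  out=∅∪out(0)=∅
  fail(8) 'ad': from fail(7)=0 chase 'd': 0 ⇒ 1;  out=∅∪out(1)=∅
  fail(15) 'dc': from fail(1)=0 chase 'c': 0 ⇒ 3;  out=∅∪out(3)={1}
  fail(5) 'dbc': from fail(4)=0 chase 'c': 0 ⇒ 3;  out=∅∪out(3)={1}
  fail(9) 'adc': from fail(8)=1 chase 'c': 1 ⇒ 15;  out=∅∪out(15)={1}
  fail(11) 'dbb': from fail(4)=0 chase 'b': 0 ⇒ 0;  out=∅∪out(0)=∅
  fail(16) 'dcc': from fail(15)=3 chase 'c': 3→0 ⇒ 3;  out={5}∪out(3)={1,5}
  fail(6) 'dbcb': from fail(5)=3 chase 'b': 3→0 ⇒ 0;  out={2}∪out(0)={2}
  fail(10) 'adcc': from fail(9)=15 chase 'c': 15 ⇒ 16;  out={3}∪out(16)={1,3,5}
  fail(12) 'dbbb': from fail(11)=0 chase 'b': 0 ⇒ 0;  out=∅∪out(0)=∅
  fail(13) 'dbbbd': from fail(12)=0 chase 'd': 0 ⇒ 1;  out=∅∪out(1)=∅
  fail(14) 'dbbbdc': from fail(13)=1 chase 'c': 1 ⇒ 15;  out={4}∪out(15)={1,4}

Run:
i=0 'd': node 0→1
i=1 'c': node 1→15  ** P1@[1:1]
i=2 'b': node 15→0 ·f
i=3 'd': node 0→1
i=4 'd': node 1→2  ** P0@[3:4]
i=5 'd': node 2→2 ·f  ** P0@[4:5]
i=6 'c': node 2→15 ·f  ** P1@[6:6]
i=7 'c': node 15→16  ** P1@[7:7],P5@[5:7]
i=8 'd': node 16→1 ·f
i=9 'd': node 1→2  ** P0@[8:9]
i=10 'd': node 2→2 ·f  ** P0@[9:10]
i=11 'd': node 2→2 ·f  ** P0@[10:11]
i=12 'd': node 2→2 ·f  ** P0@[11:12]
i=13 'd': node 2→2 ·f  ** P0@[12:13]
i=14 'c': node 2→15 ·f  ** P1@[14:14]
i=15 'd': node 15→1 ·f
i=16 'b': node 1→4
i=17 'b': node 4→11
i=18 'b': node 11→12
i=19 'd': node 12→13
i=20 'c': node 13→14  ** P1@[20:20],P4@[15:20]
i=21 'd': node 14→1 ·f
i=22 'd': node 1→2  ** P0@[21:22]
i=23 'd': node 2→2 ·f  ** P0@[22:23]
i=24 'c': node 2→15 ·f  ** P1@[24:24]
i=25 'b': node 15→0 ·f
i=26 'd': node 0→1
i=27 'b': node 1→4
i=28 'd': node 4→1 ·f
i=29 'd': node 1→2  ** P0@[28:29]
i=30 'b': node 2→4 ·f
i=31 'c': node 4→5  ** P1@[31:31]
i=32 'b': node 5→6  ** P2@[29:32]
i=33 'd': node 6→1 ·f
i=34 'd': node 1→2  ** P0@[33:34]
i=35 'd': node 2→2 ·f  ** P0@[34:35]
i=36 'a': node 2→7 ·f
i=37 'd': node 7→8
i=38 'a': node 8→7 ·f
i=39 'd': node 7→8
i=40 'b': node 8→4 ·f
i=41 'd': node 4→1 ·f
i=42 'd': node 1→2  ** P0@[41:42]
i=43 'a': node 2→7 ·f
i=44 'd': node 7→8
i=45 'c': node 8→9  ** P1@[45:45]
i=46 'c': node 9→10  ** P1@[46:46],P3@[43:46],P5@[44:46]
i=47 'd': node 10→1 ·f
i=48 'b': node 1→4
i=49 'c': node 4→5  ** P1@[49:49]
i=50 'b': node 5→6  ** P2@[47:50]
i=51 'd': node 6→1 ·f
i=52 'd': node 1→2  ** P0@[51:52]
i=53 'd': node 2→2 ·f  ** P0@[52:53]
i=54 'b': node 2→4 ·f
i=55 'd': node 4→1 ·f
i=56 'c': node 1→15  ** P1@[56:56]
i=57 'a': node 15→7 ·f
i=58 'd': node 7→8

All matches (sorted): [[1,1],[4,0],[5,0],[6,1],[7,1],[7,5],[9,0],[10,0],[11,0],[12,0],[13,0],[14,1],[20,1],[20,4],[22,0],[23,0],[24,1],[29,0],[31,1],[32,2],[34,0],[35,0],[42,0],[45,1],[46,1],[46,3],[46,5],[49,1],[50,2],[52,0],[53,0],[56,1]]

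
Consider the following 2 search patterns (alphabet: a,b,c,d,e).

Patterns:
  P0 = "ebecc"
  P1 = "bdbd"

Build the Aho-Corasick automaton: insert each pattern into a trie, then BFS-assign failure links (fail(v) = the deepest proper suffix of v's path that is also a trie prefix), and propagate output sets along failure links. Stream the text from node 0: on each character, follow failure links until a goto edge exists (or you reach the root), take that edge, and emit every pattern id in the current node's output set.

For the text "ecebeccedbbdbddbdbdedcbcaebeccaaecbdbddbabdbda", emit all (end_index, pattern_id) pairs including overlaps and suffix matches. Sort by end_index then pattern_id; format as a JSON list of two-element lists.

Build automaton:
Trie (insert patterns):
  0='ε' goto b→6 e→1
  1='e' goto b→2
  2='eb' goto e→3
  3='ebe' goto c→4
  4='ebec' goto c→5
  5='ebecc' goto ·  ←P0
  6='b' goto d→7
  7='bd' goto b→8
  8='bdb' goto d→9
  9='bdbd' goto ·  ←P1

Failure links (BFS by depth):
  fail(1) 'e': from fail(0)=0 chase 'e': 0 ⇒ 0;  out=∅∪out(0)=∅
  fail(6) 'b': from fail(0)=0 chase 'b': 0 ⇒ 0;  out=∅∪out(0)=∅
  fail(2) 'eb': from fail(1)=0 chase 'b': 0 ⇒ 6;  out=∅∪out(6)=∅
  fail(7) 'bd': from fail(6)=0 chase 'd': 0 ⇒ 0;  out=∅∪out(0)=∅
  fail(3) 'ebe': from fail(2)=6 chase 'e': 6→0 ⇒ 1;  out=∅∪out(1)=∅
  fail(8) 'bdb': from fail(7)=0 chase 'b': 0 ⇒ 6;  out=∅∪out(6)=∅
  fail(4) 'ebec': from fail(3)=1 chase 'c': 1→0 ⇒ 0;  out=∅∪out(0)=∅
  fail(9) 'bdbd': from fail(8)=6 chase 'd': 6 ⇒ 7;  out={1}∪out(7)={1}
  fail(5) 'ebecc': from fail(4)=0 chase 'c': 0 ⇒ 0;  out={0}∪out(0)={0}

Scan:
pos 0 'e': at 1
pos 1 'c': at 0 (via fail)
pos 2 'e': at 1
pos 3 'b': at 2
pos 4 'e': at 3
pos 5 'c': at 4
pos 6 'c': at 5  emit P0@[2:6]
pos 7 'e': at 1 (via fail)
pos 8 'd': at 0 (via fail)
pos 9 'b': at 6
pos 10 'b': at 6 (via fail)
pos 11 'd': at 7
pos 12 'b': at 8
pos 13 'd': at 9  emit P1@[10:13]
pos 14 'd': at 0 (via fail)
pos 15 'b': at 6
pos 16 'd': at 7
pos 17 'b': at 8
pos 18 'd': at 9  emit P1@[15:18]
pos 19 'e': at 1 (via fail)
pos 20 'd': at 0 (via fail)
pos 21 'c': at 0
pos 22 'b': at 6
pos 23 'c': at 0 (via fail)
pos 24 'a': at 0
pos 25 'e': at 1
pos 26 'b': at 2
pos 27 'e': at 3
pos 28 'c': at 4
pos 29 'c': at 5  emit P0@[25:29]
pos 30 'a': at 0 (via fail)
pos 31 'a': at 0
pos 32 'e': at 1
pos 33 'c': at 0 (via fail)
pos 34 'b': at 6
pos 35 'd': at 7
pos 36 'b': at 8
pos 37 'd': at 9  emit P1@[34:37]
pos 38 'd': at 0 (via fail)
pos 39 'b': at 6
pos 40 'a': at 0 (via fail)
pos 41 'b': at 6
pos 42 'd': at 7
pos 43 'b': at 8
pos 44 'd': at 9  emit P1@[41:44]
pos 45 'a': at 0 (via fail)

Result: [[6,0],[13,1],[18,1],[29,0],[37,1],[44,1]]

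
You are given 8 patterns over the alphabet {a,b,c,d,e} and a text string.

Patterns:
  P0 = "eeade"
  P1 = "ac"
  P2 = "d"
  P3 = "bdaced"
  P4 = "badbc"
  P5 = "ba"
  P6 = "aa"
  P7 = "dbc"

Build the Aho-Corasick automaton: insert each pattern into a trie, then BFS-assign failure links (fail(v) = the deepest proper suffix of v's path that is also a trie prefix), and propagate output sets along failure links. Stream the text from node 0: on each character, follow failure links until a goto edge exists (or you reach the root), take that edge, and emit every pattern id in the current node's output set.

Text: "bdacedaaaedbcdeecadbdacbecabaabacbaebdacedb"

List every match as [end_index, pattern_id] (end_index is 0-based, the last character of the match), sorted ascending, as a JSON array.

Construct AC machine:
Trie (insert patterns):
  0='ε' goto a→6 b→9 d→8 e→1
  1='e' goto e→2
  2='ee' goto a→3
  3='eea' goto d→4
  4='eead' goto e→5
  5='eeade' goto ·  ←P0
  6='a' goto a→19 c→7
  7='ac' goto ·  ←P1
  8='d' goto b→20  ←P2
  9='b' goto a→15 d→10
  10='bd' goto a→11
  11='bda' goto c→12
  12='bdac' goto e→13
  13='bdace' goto d→14
  14='bdaced' goto ·  ←P3
  15='ba' goto d→16  ←P5
  16='bad' goto b→17
  17='badb' goto c→18
  18='badbc' goto ·  ←P4
  19='aa' goto ·  ←P6
  20='db' goto c→21
  21='dbc' goto ·  ←P7

Failure links (BFS by depth):
  fail(1) 'e': from fail(0)=0 chase 'e': 0 ⇒ 0;  out=∅∪out(0)=∅
  fail(6) 'a': from fail(0)=0 chase 'a': 0 ⇒ 0;  out=∅∪out(0)=∅
  fail(8) 'd': from fail(0)=0 chase 'd': 0 ⇒ 0;  out={2}∪out(0)={2}
  fail(9) 'b': from fail(0)=0 chase 'b': 0 ⇒ 0;  out=∅∪out(0)=∅
  fail(2) 'ee': from fail(1)=0 chase 'e': 0 ⇒ 1;  out=∅∪out(1)=∅
  fail(7) 'ac': from fail(6)=0 chase 'c': 0 ⇒ 0;  out={1}∪out(0)={1}
  fail(10) 'bd': from fail(9)=0 chase 'd': 0 ⇒ 8;  out=∅∪out(8)={2}
  fail(15) 'ba': from fail(9)=0 chase 'a': 0 ⇒ 6;  out={5}∪out(6)={5}
  fail(19) 'aa': from fail(6)=0 chase 'a': 0 ⇒ 6;  out={6}∪out(6)={6}
  fail(20) 'db': from fail(8)=0 chase 'b': 0 ⇒ 9;  out=∅∪out(9)=∅
  fail(3) 'eea': from fail(2)=1 chase 'a': 1→0 ⇒ 6;  out=∅∪out(6)=∅
  fail(11) 'bda': from fail(10)=8 chase 'a': 8→0 ⇒ 6;  out=∅∪out(6)=∅
  fail(16) 'bad': from fail(15)=6 chase 'd': 6→0 ⇒ 8;  out=∅∪out(8)={2}
  fail(21) 'dbc': from fail(20)=9 chase 'c': 9→0 ⇒ 0;  out={7}∪out(0)={7}
  fail(4) 'eead': from fail(3)=6 chase 'd': 6→0 ⇒ 8;  out=∅∪out(8)={2}
  fail(12) 'bdac': from fail(11)=6 chase 'c': 6 ⇒ 7;  out=∅∪out(7)={1}
  fail(17) 'badb': from fail(16)=8 chase 'b': 8 ⇒ 20;  out=∅∪out(20)=∅
  fail(5) 'eeade': from fail(4)=8 chase 'e': 8→0 ⇒ 1;  out={0}∪out(1)={0}
  fail(13) 'bdace': from fail(12)=7 chase 'e': 7→0 ⇒ 1;  out=∅∪out(1)=∅
  fail(18) 'badbc': from fail(17)=20 chase 'c': 20 ⇒ 21;  out={4}∪out(21)={4,7}
  fail(14) 'bdaced': from fail(13)=1 chase 'd': 1→0 ⇒ 8;  out={3}∪out(8)={2,3}

Text stream:
pos 0 'b': at 9
pos 1 'd': at 10  → match P2@[1:1]
pos 2 'a': at 11
pos 3 'c': at 12  → match P1@[2:3]
pos 4 'e': at 13
pos 5 'd': at 14  → match P2@[5:5],P3@[0:5]
pos 6 'a': at 6 (via fail)
pos 7 'a': at 19  → match P6@[6:7]
pos 8 'a': at 19 (via fail)  → match P6@[7:8]
pos 9 'e': at 1 (via fail)
pos 10 'd': at 8 (via fail)  → match P2@[10:10]
pos 11 'b': at 20
pos 12 'c': at 21  → match P7@[10:12]
pos 13 'd': at 8 (via fail)  → match P2@[13:13]
pos 14 'e': at 1 (via fail)
pos 15 'e': at 2
pos 16 'c': at 0 (via fail)
pos 17 'a': at 6
pos 18 'd': at 8 (via fail)  → match P2@[18:18]
pos 19 'b': at 20
pos 20 'd': at 10 (via fail)  → match P2@[20:20]
pos 21 'a': at 11
pos 22 'c': at 12  → match P1@[21:22]
pos 23 'b': at 9 (via fail)
pos 24 'e': at 1 (via fail)
pos 25 'c': at 0 (via fail)
pos 26 'a': at 6
pos 27 'b': at 9 (via fail)
pos 28 'a': at 15  → match P5@[27:28]
pos 29 'a': at 19 (via fail)  → match P6@[28:29]
pos 30 'b': at 9 (via fail)
pos 31 'a': at 15  → match P5@[30:31]
pos 32 'c': at 7 (via fail)  → match P1@[31:32]
pos 33 'b': at 9 (via fail)
pos 34 'a': at 15  → match P5@[33:34]
pos 35 'e': at 1 (via fail)
pos 36 'b': at 9 (via fail)
pos 37 'd': at 10  → match P2@[37:37]
pos 38 'a': at 11
pos 39 'c': at 12  → match P1@[38:39]
pos 40 'e': at 13
pos 41 'd': at 14  → match P2@[41:41],P3@[36:41]
pos 42 'b': at 20 (via fail)

All matches (sorted): [[1,2],[3,1],[5,2],[5,3],[7,6],[8,6],[10,2],[12,7],[13,2],[18,2],[20,2],[22,1],[28,5],[29,6],[31,5],[32,1],[34,5],[37,2],[39,1],[41,2],[41,3]]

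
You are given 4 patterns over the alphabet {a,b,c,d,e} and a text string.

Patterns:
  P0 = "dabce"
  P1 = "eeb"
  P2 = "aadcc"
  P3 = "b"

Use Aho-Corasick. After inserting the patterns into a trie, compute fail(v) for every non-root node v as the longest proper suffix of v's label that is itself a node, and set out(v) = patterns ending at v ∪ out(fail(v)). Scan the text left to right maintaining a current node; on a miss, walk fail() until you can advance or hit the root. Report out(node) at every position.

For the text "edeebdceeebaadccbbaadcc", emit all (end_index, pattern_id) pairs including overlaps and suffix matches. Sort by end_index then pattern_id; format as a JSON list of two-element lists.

Build:
Trie (insert patterns):
  0='ε' goto a→9 b→14 d→1 e→6
  1='d' goto a→2
  2='da' goto b→3
  3='dab' goto c→4
  4='dabc' goto e→5
  5='dabce' goto ·  [P0 ends]
  6='e' goto e→7
  7='ee' goto b→8
  8='eeb' goto ·  [P1 ends]
  9='a' goto a→10
  10='aa' goto d→11
  11='aad' goto c→12
  12='aadc' goto c→13
  13='aadcc' goto ·  [P2 ends]
  14='b' goto ·  [P3 ends]

BFS fail/out derivation:
  fail(1) 'd': from fail(0)=0 chase 'd': 0 ⇒ 0;  out=∅∪out(0)=∅
  fail(6) 'e': from fail(0)=0 chase 'e': 0 ⇒ 0;  out=∅∪out(0)=∅
  fail(9) 'a': from fail(0)=0 chase 'a': 0 ⇒ 0;  out=∅∪out(0)=∅
  fail(14) 'b': from fail(0)=0 chase 'b': 0 ⇒ 0;  out={3}∪out(0)={3}
  fail(2) 'da': from fail(1)=0 chase 'a': 0 ⇒ 9;  out=∅∪out(9)=∅
  fail(7) 'ee': from fail(6)=0 chase 'e': 0 ⇒ 6;  out=∅∪out(6)=∅
  fail(10) 'aa': from fail(9)=0 chase 'a': 0 ⇒ 9;  out=∅∪out(9)=∅
  fail(3) 'dab': from fail(2)=9 chase 'b': 9→0 ⇒ 14;  out=∅∪out(14)={3}
  fail(8) 'eeb': from fail(7)=6 chase 'b': 6→0 ⇒ 14;  out={1}∪out(14)={1,3}
  fail(11) 'aad': from fail(10)=9 chase 'd': 9→0 ⇒ 1;  out=∅∪out(1)=∅
  fail(4) 'dabc': from fail(3)=14 chase 'c': 14→0 ⇒ 0;  out=∅∪out(0)=∅
  fail(12) 'aadc': from fail(11)=1 chase 'c': 1→0 ⇒ 0;  out=∅∪out(0)=∅
  fail(5) 'dabce': from fail(4)=0 chase 'e': 0 ⇒ 6;  out={0}∪out(6)={0}
  fail(13) 'aadcc': from fail(12)=0 chase 'c': 0 ⇒ 0;  out={2}∪out(0)={2}

Text stream:
pos 0 'e': at 6
pos 1 'd': at 1 (via fail)
pos 2 'e': at 6 (via fail)
pos 3 'e': at 7
pos 4 'b': at 8  → match P1@[2:4],P3@[4:4]
pos 5 'd': at 1 (via fail)
pos 6 'c': at 0 (via fail)
pos 7 'e': at 6
pos 8 'e': at 7
pos 9 'e': at 7 (via fail)
pos 10 'b': at 8  → match P1@[8:10],P3@[10:10]
pos 11 'a': at 9 (via fail)
pos 12 'a': at 10
pos 13 'd': at 11
pos 14 'c': at 12
pos 15 'c': at 13  → match P2@[11:15]
pos 16 'b': at 14 (via fail)  → match P3@[16:16]
pos 17 'b': at 14 (via fail)  → match P3@[17:17]
pos 18 'a': at 9 (via fail)
pos 19 'a': at 10
pos 20 'd': at 11
pos 21 'c': at 12
pos 22 'c': at 13  → match P2@[18:22]

Matches: [[4,1],[4,3],[10,1],[10,3],[15,2],[16,3],[17,3],[22,2]]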